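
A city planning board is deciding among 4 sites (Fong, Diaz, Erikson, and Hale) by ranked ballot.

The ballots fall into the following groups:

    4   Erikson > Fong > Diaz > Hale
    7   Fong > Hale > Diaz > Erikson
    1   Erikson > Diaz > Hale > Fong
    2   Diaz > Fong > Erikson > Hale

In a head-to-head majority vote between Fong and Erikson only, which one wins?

Fong

Ballots ranking Fong above Erikson: 7+2 = 9.
Ballots ranking Erikson above Fong: 4+1 = 5.
Fong wins the head-to-head, 9–5.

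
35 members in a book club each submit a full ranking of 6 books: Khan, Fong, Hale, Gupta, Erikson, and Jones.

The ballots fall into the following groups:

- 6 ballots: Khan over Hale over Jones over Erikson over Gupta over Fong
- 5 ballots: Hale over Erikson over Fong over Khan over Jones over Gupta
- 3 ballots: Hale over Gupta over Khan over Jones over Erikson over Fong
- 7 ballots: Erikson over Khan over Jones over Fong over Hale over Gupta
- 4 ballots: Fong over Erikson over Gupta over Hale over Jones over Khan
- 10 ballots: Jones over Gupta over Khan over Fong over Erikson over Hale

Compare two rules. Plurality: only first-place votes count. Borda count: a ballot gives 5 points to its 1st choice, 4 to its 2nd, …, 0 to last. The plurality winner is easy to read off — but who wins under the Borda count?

Khan

Plurality first-place counts: Khan 6, Fong 4, Hale 8, Gupta 0, Erikson 7, Jones 10 → Jones.
Borda totals: Khan 107, Fong 69, Hale 79, Gupta 70, Erikson 96, Jones 104 → Khan.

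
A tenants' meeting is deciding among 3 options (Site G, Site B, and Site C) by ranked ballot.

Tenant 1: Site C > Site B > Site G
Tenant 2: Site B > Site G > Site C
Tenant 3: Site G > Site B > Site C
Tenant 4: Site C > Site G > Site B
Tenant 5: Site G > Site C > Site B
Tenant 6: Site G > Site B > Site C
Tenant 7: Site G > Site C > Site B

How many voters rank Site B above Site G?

Ballots ranking Site B above Site G: 2.
Ballots ranking Site G above Site B: 5.
So 2 of 7 voters prefer Site B to Site G.

2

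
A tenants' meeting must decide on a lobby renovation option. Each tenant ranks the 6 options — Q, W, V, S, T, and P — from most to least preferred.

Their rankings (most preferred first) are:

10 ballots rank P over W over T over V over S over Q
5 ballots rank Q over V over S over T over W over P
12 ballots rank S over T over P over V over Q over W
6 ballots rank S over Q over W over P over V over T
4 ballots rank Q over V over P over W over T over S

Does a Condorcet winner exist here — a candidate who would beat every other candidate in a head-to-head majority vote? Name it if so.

Head-to-head results (37 voters total):
Q vs W: Q wins 27–10.
Q vs V: V wins 22–15.
Q vs S: S wins 28–9.
Q vs T: T wins 22–15.
Q vs P: P wins 22–15.
W vs V: V wins 21–16.
W vs S: S wins 23–14.
W vs T: W wins 20–17.
W vs P: P wins 26–11.
V vs S: V wins 19–18.
V vs T: T wins 22–15.
V vs P: P wins 28–9.
S vs T: S wins 23–14.
S vs P: S wins 23–14.
T vs P: P wins 20–17.
No candidate beats all others: Q beats W beats T beats Q, a majority cycle.

There is no Condorcet winner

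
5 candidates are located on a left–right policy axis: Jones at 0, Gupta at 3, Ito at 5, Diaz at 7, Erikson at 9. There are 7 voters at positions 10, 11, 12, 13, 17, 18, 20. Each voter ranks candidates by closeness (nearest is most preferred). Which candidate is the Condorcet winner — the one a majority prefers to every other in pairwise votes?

Erikson

With single-peaked preferences on a line, the Condorcet winner is the candidate closest to the median voter.
The median voter (position 13) is closest to Erikson at 9.
Check: Erikson vs Diaz — voters closer to Erikson: 7 of 7.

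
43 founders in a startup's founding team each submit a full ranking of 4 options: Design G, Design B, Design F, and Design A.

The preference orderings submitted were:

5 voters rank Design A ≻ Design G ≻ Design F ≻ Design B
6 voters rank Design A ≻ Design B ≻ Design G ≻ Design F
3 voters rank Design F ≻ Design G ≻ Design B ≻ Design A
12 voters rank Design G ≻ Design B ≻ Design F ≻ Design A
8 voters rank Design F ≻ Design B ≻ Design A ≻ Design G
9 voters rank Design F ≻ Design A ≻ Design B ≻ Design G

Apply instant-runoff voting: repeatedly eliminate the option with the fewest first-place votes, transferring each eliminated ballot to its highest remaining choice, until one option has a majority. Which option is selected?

Design G

Round 1: Design F 20, Design G 12, Design A 11, Design B 0. Design B has the fewest and is eliminated.
Round 2: Design F 20, Design G 12, Design A 11. Design A has the fewest and is eliminated.
Round 3: Design G 23, Design F 20. Design G has a majority.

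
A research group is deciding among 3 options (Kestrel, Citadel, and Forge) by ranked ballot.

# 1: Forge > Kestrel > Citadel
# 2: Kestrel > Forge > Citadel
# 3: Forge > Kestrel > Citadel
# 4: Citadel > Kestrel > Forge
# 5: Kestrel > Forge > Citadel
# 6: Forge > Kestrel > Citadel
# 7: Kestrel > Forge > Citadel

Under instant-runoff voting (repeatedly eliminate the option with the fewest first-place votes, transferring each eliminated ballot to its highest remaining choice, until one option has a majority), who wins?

Round 1: Kestrel 3, Forge 3, Citadel 1. Citadel has the fewest and is eliminated.
Round 2: Kestrel 4, Forge 3. Kestrel has a majority.

Kestrel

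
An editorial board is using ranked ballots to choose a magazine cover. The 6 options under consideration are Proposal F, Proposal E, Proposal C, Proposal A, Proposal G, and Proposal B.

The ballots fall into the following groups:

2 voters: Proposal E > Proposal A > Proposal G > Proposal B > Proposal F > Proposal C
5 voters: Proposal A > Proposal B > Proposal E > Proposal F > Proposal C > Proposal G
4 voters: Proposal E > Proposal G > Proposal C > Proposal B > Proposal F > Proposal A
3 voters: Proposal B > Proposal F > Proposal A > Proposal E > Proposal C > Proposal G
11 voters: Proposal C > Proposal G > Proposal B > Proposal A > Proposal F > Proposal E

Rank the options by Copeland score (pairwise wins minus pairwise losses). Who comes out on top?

Proposal C

Pairwise results:
  Proposal F vs Proposal E: Proposal F wins 14–11.
  Proposal F vs Proposal C: Proposal C wins 15–10.
  Proposal F vs Proposal A: Proposal A wins 18–7.
  Proposal F vs Proposal G: Proposal G wins 17–8.
  Proposal F vs Proposal B: Proposal B wins 25–0.
  Proposal E vs Proposal C: Proposal E wins 14–11.
  Proposal E vs Proposal A: Proposal A wins 19–6.
  Proposal E vs Proposal G: Proposal E wins 14–11.
  Proposal E vs Proposal B: Proposal B wins 19–6.
  Proposal C vs Proposal A: Proposal C wins 15–10.
  Proposal C vs Proposal G: Proposal C wins 19–6.
  Proposal C vs Proposal B: Proposal C wins 15–10.
  Proposal A vs Proposal G: Proposal G wins 15–10.
  Proposal A vs Proposal B: Proposal B wins 18–7.
  Proposal G vs Proposal B: Proposal G wins 17–8.
Copeland scores (wins − losses):
  Proposal F: 1 − 4 = -3
  Proposal E: 2 − 3 = -1
  Proposal C: 4 − 1 = 3
  Proposal A: 2 − 3 = -1
  Proposal G: 3 − 2 = 1
  Proposal B: 3 − 2 = 1
Proposal C has the best Copeland score.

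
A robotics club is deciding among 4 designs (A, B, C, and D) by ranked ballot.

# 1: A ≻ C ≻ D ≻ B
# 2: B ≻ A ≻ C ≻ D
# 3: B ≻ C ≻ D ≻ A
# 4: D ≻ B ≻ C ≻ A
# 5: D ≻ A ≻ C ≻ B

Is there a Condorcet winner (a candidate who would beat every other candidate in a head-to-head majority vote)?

Head-to-head results (5 voters total):
A vs B: B wins 3–2.
A vs C: A wins 3–2.
A vs D: D wins 3–2.
B vs C: B wins 3–2.
B vs D: D wins 3–2.
C vs D: C wins 3–2.
No candidate beats all others: A beats C beats D beats A, a majority cycle.

No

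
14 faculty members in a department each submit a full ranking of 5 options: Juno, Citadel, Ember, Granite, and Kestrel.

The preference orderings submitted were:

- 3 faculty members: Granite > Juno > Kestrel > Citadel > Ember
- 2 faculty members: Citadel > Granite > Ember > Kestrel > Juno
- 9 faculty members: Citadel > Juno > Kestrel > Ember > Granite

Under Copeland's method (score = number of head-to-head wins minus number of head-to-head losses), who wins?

Citadel

Pairwise results:
  Juno vs Citadel: Citadel wins 11–3.
  Juno vs Ember: Juno wins 12–2.
  Juno vs Granite: Juno wins 9–5.
  Juno vs Kestrel: Juno wins 12–2.
  Citadel vs Ember: Citadel wins 14–0.
  Citadel vs Granite: Citadel wins 11–3.
  Citadel vs Kestrel: Citadel wins 11–3.
  Ember vs Granite: Ember wins 9–5.
  Ember vs Kestrel: Kestrel wins 12–2.
  Granite vs Kestrel: Kestrel wins 9–5.
Copeland scores (wins − losses):
  Juno: 3 − 1 = 2
  Citadel: 4 − 0 = 4
  Ember: 1 − 3 = -2
  Granite: 0 − 4 = -4
  Kestrel: 2 − 2 = 0
Citadel has the best Copeland score.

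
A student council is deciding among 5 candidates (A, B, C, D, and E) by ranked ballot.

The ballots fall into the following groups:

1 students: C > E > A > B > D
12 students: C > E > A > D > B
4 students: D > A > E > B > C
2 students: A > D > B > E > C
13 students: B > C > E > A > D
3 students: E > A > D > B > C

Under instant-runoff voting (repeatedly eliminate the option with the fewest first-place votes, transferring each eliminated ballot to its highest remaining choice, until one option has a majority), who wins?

B

Round 1: B 13, C 13, D 4, E 3, A 2. A has the fewest and is eliminated.
Round 2: B 13, C 13, D 6, E 3. E has the fewest and is eliminated.
Round 3: B 13, C 13, D 9. D has the fewest and is eliminated.
Round 4: B 22, C 13. B has a majority.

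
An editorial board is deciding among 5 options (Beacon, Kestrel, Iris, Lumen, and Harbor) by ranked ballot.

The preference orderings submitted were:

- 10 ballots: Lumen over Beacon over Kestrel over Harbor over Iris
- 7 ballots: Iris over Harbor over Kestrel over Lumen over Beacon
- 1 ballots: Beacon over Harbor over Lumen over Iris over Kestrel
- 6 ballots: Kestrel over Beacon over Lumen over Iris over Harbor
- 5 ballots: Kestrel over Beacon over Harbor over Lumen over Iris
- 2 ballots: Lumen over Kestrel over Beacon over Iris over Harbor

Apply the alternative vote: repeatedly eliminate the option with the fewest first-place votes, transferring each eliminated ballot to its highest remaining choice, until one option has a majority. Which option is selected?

Round 1: Lumen 12, Kestrel 11, Iris 7, Beacon 1, Harbor 0. Harbor has the fewest and is eliminated.
Round 2: Lumen 12, Kestrel 11, Iris 7, Beacon 1. Beacon has the fewest and is eliminated.
Round 3: Lumen 13, Kestrel 11, Iris 7. Iris has the fewest and is eliminated.
Round 4: Kestrel 18, Lumen 13. Kestrel has a majority.

Kestrel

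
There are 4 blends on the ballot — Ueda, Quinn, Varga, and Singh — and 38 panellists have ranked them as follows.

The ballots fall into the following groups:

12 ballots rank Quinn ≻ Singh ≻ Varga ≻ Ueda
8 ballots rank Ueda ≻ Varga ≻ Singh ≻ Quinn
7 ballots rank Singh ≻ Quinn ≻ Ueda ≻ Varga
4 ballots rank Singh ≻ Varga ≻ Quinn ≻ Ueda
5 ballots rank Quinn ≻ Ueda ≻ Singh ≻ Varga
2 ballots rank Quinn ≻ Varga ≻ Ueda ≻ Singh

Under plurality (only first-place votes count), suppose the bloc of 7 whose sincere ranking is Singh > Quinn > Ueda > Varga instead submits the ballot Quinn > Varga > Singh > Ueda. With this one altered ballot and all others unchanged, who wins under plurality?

Quinn

First-place totals with the altered ballot: Ueda 8, Quinn 26, Varga 0, Singh 4.
The winner is unchanged: still Quinn.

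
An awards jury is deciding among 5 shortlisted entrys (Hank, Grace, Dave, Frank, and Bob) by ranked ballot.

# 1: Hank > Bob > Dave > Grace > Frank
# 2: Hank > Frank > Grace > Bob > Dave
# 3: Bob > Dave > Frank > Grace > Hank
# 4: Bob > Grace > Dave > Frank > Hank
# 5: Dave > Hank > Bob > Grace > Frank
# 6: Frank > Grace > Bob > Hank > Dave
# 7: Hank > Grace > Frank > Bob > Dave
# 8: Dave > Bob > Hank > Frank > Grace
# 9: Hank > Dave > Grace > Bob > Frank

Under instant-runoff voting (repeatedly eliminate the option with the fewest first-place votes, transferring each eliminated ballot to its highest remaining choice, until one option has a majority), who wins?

Hank

Round 1: Hank 4, Dave 2, Bob 2, Frank 1, Grace 0. Grace has the fewest and is eliminated.
Round 2: Hank 4, Dave 2, Bob 2, Frank 1. Frank has the fewest and is eliminated.
Round 3: Hank 4, Bob 3, Dave 2. Dave has the fewest and is eliminated.
Round 4: Hank 5, Bob 4. Hank has a majority.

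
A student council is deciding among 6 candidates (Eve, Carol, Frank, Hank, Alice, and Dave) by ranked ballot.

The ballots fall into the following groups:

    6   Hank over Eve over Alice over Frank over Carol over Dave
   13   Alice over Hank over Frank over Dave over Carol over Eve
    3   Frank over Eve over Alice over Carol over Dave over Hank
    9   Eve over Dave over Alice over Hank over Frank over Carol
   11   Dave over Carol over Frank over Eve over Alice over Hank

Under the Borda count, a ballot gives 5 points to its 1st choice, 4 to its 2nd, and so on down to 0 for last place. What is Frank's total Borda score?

108

Borda scores:
  Eve: 6·4 + 13·0 + 3·4 + 9·5 + 11·2 = 103
  Carol: 6·1 + 13·1 + 3·2 + 9·0 + 11·4 = 69
  Frank: 6·2 + 13·3 + 3·5 + 9·1 + 11·3 = 108
  Hank: 6·5 + 13·4 + 3·0 + 9·2 + 11·0 = 100
  Alice: 6·3 + 13·5 + 3·3 + 9·3 + 11·1 = 130
  Dave: 6·0 + 13·2 + 3·1 + 9·4 + 11·5 = 120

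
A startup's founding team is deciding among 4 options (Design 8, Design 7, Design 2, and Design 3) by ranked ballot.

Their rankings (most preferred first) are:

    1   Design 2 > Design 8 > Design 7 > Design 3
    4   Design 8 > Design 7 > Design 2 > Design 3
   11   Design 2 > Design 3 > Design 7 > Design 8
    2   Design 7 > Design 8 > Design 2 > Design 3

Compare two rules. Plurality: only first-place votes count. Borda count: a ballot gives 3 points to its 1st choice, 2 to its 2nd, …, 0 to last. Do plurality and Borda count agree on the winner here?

Plurality first-place counts: Design 8 4, Design 7 2, Design 2 12, Design 3 0 → Design 2.
Borda totals: Design 8 18, Design 7 26, Design 2 42, Design 3 22 → Design 2.
The two rules agree on Design 2.

Yes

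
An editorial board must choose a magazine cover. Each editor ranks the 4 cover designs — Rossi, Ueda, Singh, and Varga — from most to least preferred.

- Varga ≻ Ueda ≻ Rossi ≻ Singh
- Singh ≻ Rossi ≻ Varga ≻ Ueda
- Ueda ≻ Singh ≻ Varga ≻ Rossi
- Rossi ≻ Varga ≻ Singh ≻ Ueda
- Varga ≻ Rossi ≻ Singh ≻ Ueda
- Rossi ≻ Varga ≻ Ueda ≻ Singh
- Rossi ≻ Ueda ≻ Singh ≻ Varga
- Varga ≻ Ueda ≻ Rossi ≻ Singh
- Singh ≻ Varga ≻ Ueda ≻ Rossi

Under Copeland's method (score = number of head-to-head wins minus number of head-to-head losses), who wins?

Varga

Pairwise results:
  Rossi vs Ueda: Rossi wins 5–4.
  Rossi vs Singh: Rossi wins 6–3.
  Rossi vs Varga: Varga wins 5–4.
  Ueda vs Singh: Ueda wins 5–4.
  Ueda vs Varga: Varga wins 7–2.
  Singh vs Varga: Varga wins 5–4.
Copeland scores (wins − losses):
  Rossi: 2 − 1 = 1
  Ueda: 1 − 2 = -1
  Singh: 0 − 3 = -3
  Varga: 3 − 0 = 3
Varga has the best Copeland score.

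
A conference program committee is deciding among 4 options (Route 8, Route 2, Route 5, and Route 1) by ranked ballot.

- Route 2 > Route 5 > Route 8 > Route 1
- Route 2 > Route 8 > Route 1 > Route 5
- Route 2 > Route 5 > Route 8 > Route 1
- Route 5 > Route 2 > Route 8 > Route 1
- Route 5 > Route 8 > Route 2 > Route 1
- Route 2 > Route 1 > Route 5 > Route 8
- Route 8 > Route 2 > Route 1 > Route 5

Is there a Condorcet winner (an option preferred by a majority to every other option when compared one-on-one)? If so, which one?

Route 2

Head-to-head results (7 voters total):
Route 8 vs Route 2: Route 2 wins 5–2.
Route 8 vs Route 5: Route 5 wins 5–2.
Route 8 vs Route 1: Route 8 wins 6–1.
Route 2 vs Route 5: Route 2 wins 5–2.
Route 2 vs Route 1: Route 2 wins 7–0.
Route 5 vs Route 1: Route 5 wins 4–3.
Route 2 beats each rival — Route 8 (5–2), Route 5 (5–2), Route 1 (7–0) — so Route 2 is the Condorcet winner.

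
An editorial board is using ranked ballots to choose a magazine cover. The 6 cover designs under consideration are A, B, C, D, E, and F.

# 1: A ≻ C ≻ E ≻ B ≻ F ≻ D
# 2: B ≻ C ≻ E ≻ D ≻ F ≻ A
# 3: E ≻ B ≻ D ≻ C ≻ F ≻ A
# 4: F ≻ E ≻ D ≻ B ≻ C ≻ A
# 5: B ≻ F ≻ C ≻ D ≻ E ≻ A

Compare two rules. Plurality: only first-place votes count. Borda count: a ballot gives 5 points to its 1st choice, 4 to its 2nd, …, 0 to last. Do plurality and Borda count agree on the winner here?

Yes

Plurality first-place counts: A 1, B 2, C 0, D 0, E 1, F 1 → B.
Borda totals: A 5, B 18, C 14, D 10, E 16, F 12 → B.
The two rules agree on B.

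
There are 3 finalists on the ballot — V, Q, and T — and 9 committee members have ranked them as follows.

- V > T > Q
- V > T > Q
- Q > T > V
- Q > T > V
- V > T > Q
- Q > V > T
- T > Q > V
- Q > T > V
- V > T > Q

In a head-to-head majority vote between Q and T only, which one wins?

T

Ballots ranking Q above T: 4.
Ballots ranking T above Q: 5.
T wins the head-to-head, 5–4.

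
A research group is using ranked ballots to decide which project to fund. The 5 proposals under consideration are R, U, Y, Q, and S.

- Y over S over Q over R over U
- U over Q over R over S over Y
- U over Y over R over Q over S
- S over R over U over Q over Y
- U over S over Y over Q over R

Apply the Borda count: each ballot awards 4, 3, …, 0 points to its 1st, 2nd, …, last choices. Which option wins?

Borda scores:
  R: 1 + 2 + 2 + 3 + 0 = 8
  U: 0 + 4 + 4 + 2 + 4 = 14
  Y: 4 + 0 + 3 + 0 + 2 = 9
  Q: 2 + 3 + 1 + 1 + 1 = 8
  S: 3 + 1 + 0 + 4 + 3 = 11
U has the highest total.

U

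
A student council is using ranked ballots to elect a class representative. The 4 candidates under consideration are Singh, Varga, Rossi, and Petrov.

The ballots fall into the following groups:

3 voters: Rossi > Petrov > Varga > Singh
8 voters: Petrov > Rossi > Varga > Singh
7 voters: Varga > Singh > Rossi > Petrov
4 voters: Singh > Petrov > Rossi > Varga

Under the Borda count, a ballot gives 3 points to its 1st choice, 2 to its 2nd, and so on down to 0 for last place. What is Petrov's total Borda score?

38

Borda scores:
  Singh: 3·0 + 8·0 + 7·2 + 4·3 = 26
  Varga: 3·1 + 8·1 + 7·3 + 4·0 = 32
  Rossi: 3·3 + 8·2 + 7·1 + 4·1 = 36
  Petrov: 3·2 + 8·3 + 7·0 + 4·2 = 38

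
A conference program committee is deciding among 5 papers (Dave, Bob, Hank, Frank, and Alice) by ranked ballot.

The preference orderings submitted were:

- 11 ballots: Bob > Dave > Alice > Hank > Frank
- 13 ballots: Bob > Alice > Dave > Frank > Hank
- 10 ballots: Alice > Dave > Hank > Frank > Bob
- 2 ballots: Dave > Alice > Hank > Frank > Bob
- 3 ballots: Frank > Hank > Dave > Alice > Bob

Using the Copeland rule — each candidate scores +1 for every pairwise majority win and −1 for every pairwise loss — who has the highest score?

Pairwise results:
  Dave vs Bob: Bob wins 24–15.
  Dave vs Hank: Dave wins 36–3.
  Dave vs Frank: Dave wins 36–3.
  Dave vs Alice: Alice wins 23–16.
  Bob vs Hank: Bob wins 24–15.
  Bob vs Frank: Bob wins 24–15.
  Bob vs Alice: Bob wins 24–15.
  Hank vs Frank: Hank wins 23–16.
  Hank vs Alice: Alice wins 36–3.
  Frank vs Alice: Alice wins 36–3.
Copeland scores (wins − losses):
  Dave: 2 − 2 = 0
  Bob: 4 − 0 = 4
  Hank: 1 − 3 = -2
  Frank: 0 − 4 = -4
  Alice: 3 − 1 = 2
Bob has the best Copeland score.

Bob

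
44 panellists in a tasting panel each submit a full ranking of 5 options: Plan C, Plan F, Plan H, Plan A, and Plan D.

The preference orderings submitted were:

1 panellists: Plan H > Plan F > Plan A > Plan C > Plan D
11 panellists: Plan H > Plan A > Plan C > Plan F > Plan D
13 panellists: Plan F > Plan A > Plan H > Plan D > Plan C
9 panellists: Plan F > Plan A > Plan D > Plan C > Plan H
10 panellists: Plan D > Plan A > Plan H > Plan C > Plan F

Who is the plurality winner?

Plan F

First-place vote totals:
  Plan C: 0
  Plan F: 22
  Plan H: 12
  Plan A: 0
  Plan D: 10
Plan F has the most first-place votes.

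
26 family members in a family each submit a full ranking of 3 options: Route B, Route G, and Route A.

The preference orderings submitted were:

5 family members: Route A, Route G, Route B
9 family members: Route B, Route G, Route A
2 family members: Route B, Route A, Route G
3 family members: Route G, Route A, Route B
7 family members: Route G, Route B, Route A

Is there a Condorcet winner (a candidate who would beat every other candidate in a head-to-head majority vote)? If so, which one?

Head-to-head results (26 voters total):
Route B vs Route G: Route G wins 15–11.
Route B vs Route A: Route B wins 18–8.
Route G vs Route A: Route G wins 19–7.
Route G beats each rival — Route B (15–11), Route A (19–7) — so Route G is the Condorcet winner.

Route G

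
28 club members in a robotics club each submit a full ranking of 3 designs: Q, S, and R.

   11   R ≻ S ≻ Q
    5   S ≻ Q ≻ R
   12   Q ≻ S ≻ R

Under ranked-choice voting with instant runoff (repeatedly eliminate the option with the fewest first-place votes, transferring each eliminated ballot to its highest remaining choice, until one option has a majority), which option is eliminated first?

Round 1: Q 12, R 11, S 5. S has the fewest and is eliminated.
Round 2: Q 17, R 11. Q has a majority.

S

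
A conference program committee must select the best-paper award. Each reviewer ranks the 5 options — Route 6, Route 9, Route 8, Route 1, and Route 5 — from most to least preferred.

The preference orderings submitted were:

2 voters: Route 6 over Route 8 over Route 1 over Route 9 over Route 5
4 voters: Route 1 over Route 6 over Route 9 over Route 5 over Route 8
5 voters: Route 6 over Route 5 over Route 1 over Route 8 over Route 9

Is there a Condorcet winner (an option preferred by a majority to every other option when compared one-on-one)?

Head-to-head results (11 voters total):
Route 6 vs Route 9: Route 6 wins 11–0.
Route 6 vs Route 8: Route 6 wins 11–0.
Route 6 vs Route 1: Route 6 wins 7–4.
Route 6 vs Route 5: Route 6 wins 11–0.
Route 9 vs Route 8: Route 8 wins 7–4.
Route 9 vs Route 1: Route 1 wins 11–0.
Route 9 vs Route 5: Route 9 wins 6–5.
Route 8 vs Route 1: Route 1 wins 9–2.
Route 8 vs Route 5: Route 5 wins 9–2.
Route 1 vs Route 5: Route 1 wins 6–5.
Route 6 beats each rival — Route 9 (11–0), Route 8 (11–0), Route 1 (7–4), Route 5 (11–0) — so Route 6 is the Condorcet winner.

Yes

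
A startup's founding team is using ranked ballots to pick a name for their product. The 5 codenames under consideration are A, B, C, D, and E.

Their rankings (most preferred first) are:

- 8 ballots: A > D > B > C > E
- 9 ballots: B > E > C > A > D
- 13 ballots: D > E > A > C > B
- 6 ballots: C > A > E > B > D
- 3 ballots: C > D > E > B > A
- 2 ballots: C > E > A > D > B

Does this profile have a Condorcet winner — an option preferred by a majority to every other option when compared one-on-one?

No

Head-to-head results (41 voters total):
A vs B: A wins 29–12.
A vs C: A wins 21–20.
A vs D: A wins 25–16.
A vs E: E wins 27–14.
B vs C: C wins 24–17.
B vs D: D wins 26–15.
B vs E: E wins 24–17.
C vs D: D wins 21–20.
C vs E: E wins 22–19.
D vs E: D wins 24–17.
No candidate beats all others: A beats D beats E beats A, a majority cycle.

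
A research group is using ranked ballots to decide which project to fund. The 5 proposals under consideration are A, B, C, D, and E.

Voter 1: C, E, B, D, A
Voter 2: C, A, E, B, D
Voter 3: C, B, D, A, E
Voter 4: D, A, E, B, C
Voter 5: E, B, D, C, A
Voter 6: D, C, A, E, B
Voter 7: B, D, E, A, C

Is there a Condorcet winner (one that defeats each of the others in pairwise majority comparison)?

Head-to-head results (7 voters total):
A vs B: B wins 4–3.
A vs C: C wins 5–2.
A vs D: D wins 6–1.
A vs E: A wins 4–3.
B vs C: C wins 4–3.
B vs D: B wins 5–2.
B vs E: E wins 5–2.
C vs D: D wins 4–3.
C vs E: C wins 4–3.
D vs E: D wins 4–3.
No candidate beats all others: A beats E beats B beats A, a majority cycle.

No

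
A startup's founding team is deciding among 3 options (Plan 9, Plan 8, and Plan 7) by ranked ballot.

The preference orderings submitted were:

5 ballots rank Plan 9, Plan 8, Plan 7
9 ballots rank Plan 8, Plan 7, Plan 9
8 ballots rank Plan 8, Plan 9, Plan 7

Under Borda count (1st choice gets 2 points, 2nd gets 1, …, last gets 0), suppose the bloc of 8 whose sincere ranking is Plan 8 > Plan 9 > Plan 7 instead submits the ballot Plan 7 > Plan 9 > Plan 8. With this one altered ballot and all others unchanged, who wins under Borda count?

Plan 7

Borda totals with the altered ballot: Plan 9 18, Plan 8 23, Plan 7 25.
The switch changes the winner from Plan 8 to Plan 7.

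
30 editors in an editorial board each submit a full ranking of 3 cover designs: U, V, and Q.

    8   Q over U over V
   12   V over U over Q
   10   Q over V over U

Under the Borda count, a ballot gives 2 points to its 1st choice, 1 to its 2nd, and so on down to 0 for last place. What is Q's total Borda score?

Borda scores:
  U: 8·1 + 12·1 + 10·0 = 20
  V: 8·0 + 12·2 + 10·1 = 34
  Q: 8·2 + 12·0 + 10·2 = 36

36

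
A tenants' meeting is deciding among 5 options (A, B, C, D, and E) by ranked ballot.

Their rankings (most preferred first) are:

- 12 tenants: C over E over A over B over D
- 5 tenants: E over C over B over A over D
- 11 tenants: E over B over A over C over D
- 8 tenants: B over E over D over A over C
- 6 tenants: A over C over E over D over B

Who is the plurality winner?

First-place vote totals:
  A: 6
  B: 8
  C: 12
  D: 0
  E: 16
E has the most first-place votes.

E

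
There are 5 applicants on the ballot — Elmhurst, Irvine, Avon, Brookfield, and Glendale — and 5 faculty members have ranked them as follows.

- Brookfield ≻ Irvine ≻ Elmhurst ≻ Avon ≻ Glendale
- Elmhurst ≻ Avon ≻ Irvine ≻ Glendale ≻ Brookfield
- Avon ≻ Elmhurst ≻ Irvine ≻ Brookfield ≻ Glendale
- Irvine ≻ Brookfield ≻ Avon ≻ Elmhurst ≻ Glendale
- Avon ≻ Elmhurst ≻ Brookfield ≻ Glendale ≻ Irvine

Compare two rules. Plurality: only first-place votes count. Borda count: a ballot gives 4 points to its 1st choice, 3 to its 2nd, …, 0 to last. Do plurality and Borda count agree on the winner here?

Yes

Plurality first-place counts: Elmhurst 1, Irvine 1, Avon 2, Brookfield 1, Glendale 0 → Avon.
Borda totals: Elmhurst 13, Irvine 11, Avon 14, Brookfield 10, Glendale 2 → Avon.
The two rules agree on Avon.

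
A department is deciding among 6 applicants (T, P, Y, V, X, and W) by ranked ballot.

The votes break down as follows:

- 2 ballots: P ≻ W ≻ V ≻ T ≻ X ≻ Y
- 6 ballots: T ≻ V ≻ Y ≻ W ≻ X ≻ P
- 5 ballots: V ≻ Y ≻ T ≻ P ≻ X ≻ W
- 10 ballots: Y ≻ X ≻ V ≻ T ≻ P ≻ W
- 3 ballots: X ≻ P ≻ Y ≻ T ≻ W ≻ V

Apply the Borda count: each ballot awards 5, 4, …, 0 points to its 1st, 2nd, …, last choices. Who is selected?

Y

Borda scores:
  T: 2·2 + 6·5 + 5·3 + 10·2 + 3·2 = 75
  P: 2·5 + 6·0 + 5·2 + 10·1 + 3·4 = 42
  Y: 2·0 + 6·3 + 5·4 + 10·5 + 3·3 = 97
  V: 2·3 + 6·4 + 5·5 + 10·3 + 3·0 = 85
  X: 2·1 + 6·1 + 5·1 + 10·4 + 3·5 = 68
  W: 2·4 + 6·2 + 5·0 + 10·0 + 3·1 = 23
Y has the highest total.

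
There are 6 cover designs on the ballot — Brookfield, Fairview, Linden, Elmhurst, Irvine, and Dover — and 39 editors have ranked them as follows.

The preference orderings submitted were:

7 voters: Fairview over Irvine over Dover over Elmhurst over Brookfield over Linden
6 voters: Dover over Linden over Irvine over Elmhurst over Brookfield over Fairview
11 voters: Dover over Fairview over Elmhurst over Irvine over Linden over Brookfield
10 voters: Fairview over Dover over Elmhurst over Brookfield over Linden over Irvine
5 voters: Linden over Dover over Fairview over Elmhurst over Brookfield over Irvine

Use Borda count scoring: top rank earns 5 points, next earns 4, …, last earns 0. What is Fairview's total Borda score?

Borda scores:
  Brookfield: 7·1 + 6·1 + 11·0 + 10·2 + 5·1 = 38
  Fairview: 7·5 + 6·0 + 11·4 + 10·5 + 5·3 = 144
  Linden: 7·0 + 6·4 + 11·1 + 10·1 + 5·5 = 70
  Elmhurst: 7·2 + 6·2 + 11·3 + 10·3 + 5·2 = 99
  Irvine: 7·4 + 6·3 + 11·2 + 10·0 + 5·0 = 68
  Dover: 7·3 + 6·5 + 11·5 + 10·4 + 5·4 = 166

144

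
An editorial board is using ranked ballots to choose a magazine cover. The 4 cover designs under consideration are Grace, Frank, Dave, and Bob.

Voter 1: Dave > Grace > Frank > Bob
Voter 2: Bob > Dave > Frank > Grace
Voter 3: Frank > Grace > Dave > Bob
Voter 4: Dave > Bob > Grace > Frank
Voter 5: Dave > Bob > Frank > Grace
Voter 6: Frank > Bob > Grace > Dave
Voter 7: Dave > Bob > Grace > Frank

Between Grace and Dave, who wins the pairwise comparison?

Ballots ranking Grace above Dave: 2.
Ballots ranking Dave above Grace: 5.
Dave wins the head-to-head, 5–2.

Dave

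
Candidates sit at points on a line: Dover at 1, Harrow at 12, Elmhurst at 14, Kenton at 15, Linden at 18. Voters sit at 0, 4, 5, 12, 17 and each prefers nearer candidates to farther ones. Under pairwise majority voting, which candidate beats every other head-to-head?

Dover

With single-peaked preferences on a line, the Condorcet winner is the candidate closest to the median voter.
The median voter (position 5) is closest to Dover at 1.
Check: Dover vs Kenton — voters closer to Dover: 3 of 5.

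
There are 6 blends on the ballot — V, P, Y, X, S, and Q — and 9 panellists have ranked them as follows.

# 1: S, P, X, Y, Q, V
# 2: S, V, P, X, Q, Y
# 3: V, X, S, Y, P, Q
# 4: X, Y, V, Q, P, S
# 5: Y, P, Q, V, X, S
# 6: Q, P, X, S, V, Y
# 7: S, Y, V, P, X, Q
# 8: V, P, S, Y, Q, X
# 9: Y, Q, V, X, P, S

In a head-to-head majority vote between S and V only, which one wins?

Ballots ranking S above V: 4.
Ballots ranking V above S: 5.
V wins the head-to-head, 5–4.

V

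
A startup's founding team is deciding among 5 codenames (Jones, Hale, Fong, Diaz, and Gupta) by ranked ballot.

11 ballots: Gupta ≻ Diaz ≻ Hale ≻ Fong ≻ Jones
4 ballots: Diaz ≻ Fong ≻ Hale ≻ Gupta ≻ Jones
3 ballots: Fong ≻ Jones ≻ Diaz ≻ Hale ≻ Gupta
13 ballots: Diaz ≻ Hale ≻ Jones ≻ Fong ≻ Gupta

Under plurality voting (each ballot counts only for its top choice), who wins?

First-place vote totals:
  Jones: 0
  Hale: 0
  Fong: 3
  Diaz: 17
  Gupta: 11
Diaz has the most first-place votes.

Diaz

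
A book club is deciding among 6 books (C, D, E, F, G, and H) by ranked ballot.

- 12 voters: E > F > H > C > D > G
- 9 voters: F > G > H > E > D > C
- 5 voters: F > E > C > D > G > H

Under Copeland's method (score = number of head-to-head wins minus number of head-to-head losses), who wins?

Pairwise results:
  C vs D: C wins 17–9.
  C vs E: E wins 26–0.
  C vs F: F wins 26–0.
  C vs G: C wins 17–9.
  C vs H: H wins 21–5.
  D vs E: E wins 26–0.
  D vs F: F wins 26–0.
  D vs G: D wins 17–9.
  D vs H: H wins 21–5.
  E vs F: F wins 14–12.
  E vs G: E wins 17–9.
  E vs H: E wins 17–9.
  F vs G: F wins 26–0.
  F vs H: F wins 26–0.
  G vs H: G wins 14–12.
Copeland scores (wins − losses):
  C: 2 − 3 = -1
  D: 1 − 4 = -3
  E: 4 − 1 = 3
  F: 5 − 0 = 5
  G: 1 − 4 = -3
  H: 2 − 3 = -1
F has the best Copeland score.

F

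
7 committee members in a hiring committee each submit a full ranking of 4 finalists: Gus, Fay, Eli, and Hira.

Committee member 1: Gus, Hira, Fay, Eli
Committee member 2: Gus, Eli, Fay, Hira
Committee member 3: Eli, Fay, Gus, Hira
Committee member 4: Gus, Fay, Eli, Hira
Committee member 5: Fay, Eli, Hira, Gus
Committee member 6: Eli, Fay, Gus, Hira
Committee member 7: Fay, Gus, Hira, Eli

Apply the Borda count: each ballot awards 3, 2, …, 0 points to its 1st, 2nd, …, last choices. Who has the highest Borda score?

Borda scores:
  Gus: 3 + 3 + 1 + 3 + 0 + 1 + 2 = 13
  Fay: 1 + 1 + 2 + 2 + 3 + 2 + 3 = 14
  Eli: 0 + 2 + 3 + 1 + 2 + 3 + 0 = 11
  Hira: 2 + 0 + 0 + 0 + 1 + 0 + 1 = 4
Fay has the highest total.

Fay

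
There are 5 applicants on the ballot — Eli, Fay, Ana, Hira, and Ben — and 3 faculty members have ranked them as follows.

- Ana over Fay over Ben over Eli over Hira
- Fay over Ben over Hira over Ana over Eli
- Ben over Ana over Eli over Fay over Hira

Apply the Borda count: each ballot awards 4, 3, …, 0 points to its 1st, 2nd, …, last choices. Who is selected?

Borda scores:
  Eli: 1 + 0 + 2 = 3
  Fay: 3 + 4 + 1 = 8
  Ana: 4 + 1 + 3 = 8
  Hira: 0 + 2 + 0 = 2
  Ben: 2 + 3 + 4 = 9
Ben has the highest total.

Ben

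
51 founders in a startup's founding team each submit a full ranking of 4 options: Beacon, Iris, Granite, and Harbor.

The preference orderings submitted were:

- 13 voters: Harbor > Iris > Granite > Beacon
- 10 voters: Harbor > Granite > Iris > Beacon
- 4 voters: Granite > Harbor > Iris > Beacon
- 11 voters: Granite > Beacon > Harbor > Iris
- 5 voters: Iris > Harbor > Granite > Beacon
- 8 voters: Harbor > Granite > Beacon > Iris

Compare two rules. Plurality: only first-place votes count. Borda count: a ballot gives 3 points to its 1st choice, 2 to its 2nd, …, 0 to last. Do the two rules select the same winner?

Yes

Plurality first-place counts: Beacon 0, Iris 5, Granite 15, Harbor 31 → Harbor.
Borda totals: Beacon 30, Iris 55, Granite 99, Harbor 122 → Harbor.
The two rules agree on Harbor.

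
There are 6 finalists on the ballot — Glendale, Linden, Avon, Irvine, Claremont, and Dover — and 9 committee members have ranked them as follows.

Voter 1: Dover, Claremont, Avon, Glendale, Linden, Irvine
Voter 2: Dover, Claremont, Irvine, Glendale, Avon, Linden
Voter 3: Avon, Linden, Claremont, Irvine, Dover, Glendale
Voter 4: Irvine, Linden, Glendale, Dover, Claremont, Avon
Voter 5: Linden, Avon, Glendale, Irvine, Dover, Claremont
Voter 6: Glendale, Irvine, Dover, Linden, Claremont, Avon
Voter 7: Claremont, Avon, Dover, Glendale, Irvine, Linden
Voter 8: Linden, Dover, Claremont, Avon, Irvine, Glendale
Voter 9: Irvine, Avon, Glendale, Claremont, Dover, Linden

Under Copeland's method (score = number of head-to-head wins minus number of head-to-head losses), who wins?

Pairwise results:
  Glendale vs Linden: Glendale wins 5–4.
  Glendale vs Avon: Avon wins 6–3.
  Glendale vs Irvine: Irvine wins 5–4.
  Glendale vs Claremont: Claremont wins 5–4.
  Glendale vs Dover: Dover wins 5–4.
  Linden vs Avon: Avon wins 5–4.
  Linden vs Irvine: Irvine wins 5–4.
  Linden vs Claremont: Linden wins 5–4.
  Linden vs Dover: Dover wins 5–4.
  Avon vs Irvine: Avon wins 5–4.
  Avon vs Claremont: Claremont wins 6–3.
  Avon vs Dover: Dover wins 5–4.
  Irvine vs Claremont: Claremont wins 5–4.
  Irvine vs Dover: Irvine wins 5–4.
  Claremont vs Dover: Dover wins 6–3.
Copeland scores (wins − losses):
  Glendale: 1 − 4 = -3
  Linden: 1 − 4 = -3
  Avon: 3 − 2 = 1
  Irvine: 3 − 2 = 1
  Claremont: 3 − 2 = 1
  Dover: 4 − 1 = 3
Dover has the best Copeland score.

Dover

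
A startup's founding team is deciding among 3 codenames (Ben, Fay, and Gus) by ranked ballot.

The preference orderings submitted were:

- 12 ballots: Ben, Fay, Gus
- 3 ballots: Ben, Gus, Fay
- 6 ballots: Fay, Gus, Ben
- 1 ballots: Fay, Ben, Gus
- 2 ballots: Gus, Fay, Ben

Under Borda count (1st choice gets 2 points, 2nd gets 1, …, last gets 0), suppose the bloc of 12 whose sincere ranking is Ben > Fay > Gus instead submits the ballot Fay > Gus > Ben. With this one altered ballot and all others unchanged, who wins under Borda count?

Fay

Borda totals with the altered ballot: Ben 7, Fay 40, Gus 25.
The switch changes the winner from Ben to Fay.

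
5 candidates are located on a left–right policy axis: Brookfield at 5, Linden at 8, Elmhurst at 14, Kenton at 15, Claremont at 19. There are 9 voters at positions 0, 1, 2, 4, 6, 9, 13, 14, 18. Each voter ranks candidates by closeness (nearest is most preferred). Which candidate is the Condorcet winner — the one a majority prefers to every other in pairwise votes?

Brookfield

With single-peaked preferences on a line, the Condorcet winner is the candidate closest to the median voter.
The median voter (position 6) is closest to Brookfield at 5.
Check: Brookfield vs Elmhurst — voters closer to Brookfield: 6 of 9.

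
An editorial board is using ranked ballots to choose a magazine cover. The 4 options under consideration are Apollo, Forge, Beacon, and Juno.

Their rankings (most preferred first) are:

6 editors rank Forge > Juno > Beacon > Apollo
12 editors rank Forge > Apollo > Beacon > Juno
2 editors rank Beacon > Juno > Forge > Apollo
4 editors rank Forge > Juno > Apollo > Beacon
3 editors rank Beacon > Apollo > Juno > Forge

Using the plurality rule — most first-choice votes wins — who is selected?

Forge

First-place vote totals:
  Apollo: 0
  Forge: 22
  Beacon: 5
  Juno: 0
Forge has the most first-place votes.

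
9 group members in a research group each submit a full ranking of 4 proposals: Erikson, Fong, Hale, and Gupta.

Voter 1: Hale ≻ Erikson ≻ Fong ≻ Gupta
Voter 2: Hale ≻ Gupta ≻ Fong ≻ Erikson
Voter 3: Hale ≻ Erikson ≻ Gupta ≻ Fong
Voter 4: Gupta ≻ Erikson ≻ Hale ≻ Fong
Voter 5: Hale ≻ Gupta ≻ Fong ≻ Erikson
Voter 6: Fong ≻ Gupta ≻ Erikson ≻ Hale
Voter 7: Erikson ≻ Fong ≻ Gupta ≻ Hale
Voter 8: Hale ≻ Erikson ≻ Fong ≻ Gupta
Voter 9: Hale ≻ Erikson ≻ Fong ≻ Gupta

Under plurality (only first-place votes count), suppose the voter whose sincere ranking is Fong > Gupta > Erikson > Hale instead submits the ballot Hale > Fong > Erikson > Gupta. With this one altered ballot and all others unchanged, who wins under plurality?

Hale

First-place totals with the altered ballot: Erikson 1, Fong 0, Hale 7, Gupta 1.
The winner is unchanged: still Hale.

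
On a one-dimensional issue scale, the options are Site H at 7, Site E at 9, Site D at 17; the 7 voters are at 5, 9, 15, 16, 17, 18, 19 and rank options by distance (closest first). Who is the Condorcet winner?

Site D

With single-peaked preferences on a line, the Condorcet winner is the candidate closest to the median voter.
The median voter (position 16) is closest to Site D at 17.
Check: Site D vs Site E — voters closer to Site D: 5 of 7.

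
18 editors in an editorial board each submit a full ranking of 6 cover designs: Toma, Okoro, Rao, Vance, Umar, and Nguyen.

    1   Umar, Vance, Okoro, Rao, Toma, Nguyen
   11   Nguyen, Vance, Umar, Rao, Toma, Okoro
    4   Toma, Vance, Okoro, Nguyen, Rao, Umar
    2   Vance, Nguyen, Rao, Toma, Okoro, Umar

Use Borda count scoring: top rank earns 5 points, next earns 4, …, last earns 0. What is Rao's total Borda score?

Borda scores:
  Toma: 1 + 11·1 + 4·5 + 2·2 = 36
  Okoro: 3 + 11·0 + 4·3 + 2·1 = 17
  Rao: 2 + 11·2 + 4·1 + 2·3 = 34
  Vance: 4 + 11·4 + 4·4 + 2·5 = 74
  Umar: 5 + 11·3 + 4·0 + 2·0 = 38
  Nguyen: 0 + 11·5 + 4·2 + 2·4 = 71

34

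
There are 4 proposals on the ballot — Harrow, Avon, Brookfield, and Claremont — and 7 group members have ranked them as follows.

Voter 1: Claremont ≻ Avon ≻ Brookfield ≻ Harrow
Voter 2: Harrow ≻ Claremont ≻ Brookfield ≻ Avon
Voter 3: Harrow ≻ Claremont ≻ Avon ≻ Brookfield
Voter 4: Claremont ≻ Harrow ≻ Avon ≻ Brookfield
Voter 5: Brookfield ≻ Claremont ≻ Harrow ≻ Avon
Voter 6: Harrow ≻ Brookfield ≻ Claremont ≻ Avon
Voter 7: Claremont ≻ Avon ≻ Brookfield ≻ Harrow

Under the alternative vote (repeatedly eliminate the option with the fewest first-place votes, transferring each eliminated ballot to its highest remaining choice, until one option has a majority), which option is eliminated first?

Avon

Round 1: Harrow 3, Claremont 3, Brookfield 1, Avon 0. Avon has the fewest and is eliminated.
Round 2: Harrow 3, Claremont 3, Brookfield 1. Brookfield has the fewest and is eliminated.
Round 3: Claremont 4, Harrow 3. Claremont has a majority.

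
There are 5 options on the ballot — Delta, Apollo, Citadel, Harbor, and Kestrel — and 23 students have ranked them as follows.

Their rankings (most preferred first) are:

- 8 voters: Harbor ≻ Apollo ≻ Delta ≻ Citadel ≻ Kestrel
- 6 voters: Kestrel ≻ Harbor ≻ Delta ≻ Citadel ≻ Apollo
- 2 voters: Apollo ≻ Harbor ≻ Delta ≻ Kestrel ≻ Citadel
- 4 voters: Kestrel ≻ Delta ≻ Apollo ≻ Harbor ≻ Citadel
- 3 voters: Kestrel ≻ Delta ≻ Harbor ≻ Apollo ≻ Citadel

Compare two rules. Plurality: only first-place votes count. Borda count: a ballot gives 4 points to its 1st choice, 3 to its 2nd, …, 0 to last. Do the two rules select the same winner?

Plurality first-place counts: Delta 0, Apollo 2, Citadel 0, Harbor 8, Kestrel 13 → Kestrel.
Borda totals: Delta 53, Apollo 43, Citadel 14, Harbor 66, Kestrel 54 → Harbor.
The two rules disagree: plurality picks Kestrel, Borda picks Harbor.

No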